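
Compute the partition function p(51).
239943

p(n) counts ways to write n as a sum of positive integers (order ignored).
Euler's pentagonal recurrence: p(k) = p(k-1) + p(k-2) - p(k-5) - p(k-7) + p(k-12) + p(k-15) - ... (offsets j(3j∓1)/2, signs ++--, p(0)=1, p(<0)=0).
DP table for k = 0..50: p(0)=1, p(1)=1, p(2)=2, p(3)=3, p(4)=5, p(5)=7, p(6)=11, p(7)=15, p(8)=22, p(9)=30, p(10)=42, p(11)=56, p(12)=77, p(13)=101, p(14)=135, p(15)=176, p(16)=231, p(17)=297, p(18)=385, p(19)=490, p(20)=627, p(21)=792, p(22)=1002, p(23)=1255, p(24)=1575, p(25)=1958, p(26)=2436, p(27)=3010, p(28)=3718, p(29)=4565, p(30)=5604, p(31)=6842, p(32)=8349, p(33)=10143, p(34)=12310, p(35)=14883, p(36)=17977, p(37)=21637, p(38)=26015, p(39)=31185, p(40)=37338, p(41)=44583, p(42)=53174, p(43)=63261, p(44)=75175, p(45)=89134, p(46)=105558, p(47)=124754, p(48)=147273, p(49)=173525, p(50)=204226.
Final step: p(51) = p(50) + p(49) - p(46) - p(44) + p(39) + p(36) - p(29) - p(25) + p(16) + p(11) - p(0)
= 204226 + 173525 - 105558 - 75175 + 31185 + 17977 - 4565 - 1958 + 231 + 56 - 1
= 239943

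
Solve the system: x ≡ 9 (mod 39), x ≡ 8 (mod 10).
48

Using Chinese Remainder Theorem:
M = 39 × 10 = 390
M1 = 10, M2 = 39
y1 = 10^(-1) mod 39 = 4
y2 = 39^(-1) mod 10 = 9
x = (9×10×4 + 8×39×9) mod 390 = 48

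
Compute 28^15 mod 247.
125

Repeated squaring. Binary of 15 = 1111.
28^1 ≡ 28 (mod 247); 28^2 ≡ 43 (mod 247); 28^4 ≡ 120 (mod 247); 28^8 ≡ 74 (mod 247)
28^15 = 28^1 × 28^2 × 28^4 × 28^8 ≡ 125 (mod 247)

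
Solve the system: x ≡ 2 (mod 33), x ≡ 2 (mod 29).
2

Using Chinese Remainder Theorem:
M = 33 × 29 = 957
M1 = 29, M2 = 33
y1 = 29^(-1) mod 33 = 8
y2 = 33^(-1) mod 29 = 22
x = (2×29×8 + 2×33×22) mod 957 = 2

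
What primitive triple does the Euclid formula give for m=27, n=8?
(665, 432, 793)

Euclid's formula: a = m² - n², b = 2mn, c = m² + n²
m = 27, n = 8
a = 27² - 8² = 729 - 64 = 665
b = 2 × 27 × 8 = 432
c = 27² + 8² = 729 + 64 = 793
Verification: 665² + 432² = 442225 + 186624 = 628849 = 793² ✓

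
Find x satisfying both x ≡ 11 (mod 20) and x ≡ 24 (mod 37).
431

Using Chinese Remainder Theorem:
M = 20 × 37 = 740
M1 = 37, M2 = 20
y1 = 37^(-1) mod 20 = 13
y2 = 20^(-1) mod 37 = 13
x = (11×37×13 + 24×20×13) mod 740 = 431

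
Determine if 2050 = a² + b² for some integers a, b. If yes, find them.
5² + 45² (a=5, b=45)

Factorization: 2050 = 2 × 5^2 × 41
By Fermat: n is sum of two squares iff every prime p ≡ 3 (mod 4) appears to even power.
All primes ≡ 3 (mod 4) appear to even power.
Search a = 0, 1, 2, … for 2050 - a² a perfect square: first hit at a = 5: 2050 - 25 = 2025 = 45².
2050 = 5² + 45² = 25 + 2025 ✓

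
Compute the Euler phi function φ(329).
276

329 = 7 × 47
φ(n) = n × ∏(1 - 1/p) for each prime p dividing n
φ(329) = 329 × (1 - 1/7) × (1 - 1/47) = 276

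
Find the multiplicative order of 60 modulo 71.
35

71 is prime, so ord(60) divides φ(71) = 70.
Divisors of 70: 1, 2, 5, 7, 10, 14, 35, 70.
Repeated squaring: 60^1 ≡ 60, 60^2 ≡ 50, 60^4 ≡ 15, 60^8 ≡ 12, 60^16 ≡ 2, 60^32 ≡ 4, 60^64 ≡ 16 (mod 71).
Test 60^d mod 71 for each divisor d in increasing order:
60^1 ≡ 60
60^2 ≡ 50
60^5 = 60^4·60^1 ≡ 48
60^7 = 60^4·60^2·60^1 ≡ 57
60^10 = 60^8·60^2 ≡ 32
60^14 = 60^8·60^4·60^2 ≡ 54
60^35 = 60^32·60^2·60^1 ≡ 1  ← first divisor giving 1
The order is 35.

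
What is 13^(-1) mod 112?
69

gcd(13, 112) = 1, so the inverse exists.
Extended Euclidean algorithm on (112, 13):
112 = 8 × 13 + 8  ⟹  8 = (1)·112 + (-8)·13
13 = 1 × 8 + 5  ⟹  5 = (-1)·112 + (9)·13
8 = 1 × 5 + 3  ⟹  3 = (2)·112 + (-17)·13
5 = 1 × 3 + 2  ⟹  2 = (-3)·112 + (26)·13
3 = 1 × 2 + 1  ⟹  1 = (5)·112 + (-43)·13
So (-43)·13 ≡ 1 (mod 112), i.e. 13^(-1) ≡ -43 ≡ 69 (mod 112).
Check: 13 × 69 = 897 ≡ 1 (mod 112)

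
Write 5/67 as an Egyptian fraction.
1/14 + 1/313 + 1/293594

Greedy algorithm:
5/67: ceiling(67/5) = 14, use 1/14
3/938: ceiling(938/3) = 313, use 1/313
1/293594: ceiling(293594/1) = 293594, use 1/293594
Result: 5/67 = 1/14 + 1/313 + 1/293594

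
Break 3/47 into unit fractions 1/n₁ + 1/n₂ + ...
1/16 + 1/752

Greedy algorithm:
3/47: ceiling(47/3) = 16, use 1/16
1/752: ceiling(752/1) = 752, use 1/752
Result: 3/47 = 1/16 + 1/752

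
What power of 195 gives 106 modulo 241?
12

Baby-step giant-step with step n = ⌈√241⌉ = 16.
Baby steps 195^j mod 241 (j:value) for j=0..15: 0:1, 1:195, 2:188, 3:28, 4:158, 5:203, 6:61, 7:86, 8:141, 9:21, 10:239, 11:92, 12:106, 13:185, 14:166, 15:76.
h = 106 is already in the table at j=12, so x = 12.
Check: 195^12 ≡ 106 (mod 241).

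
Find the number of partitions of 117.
1327710076

p(n) counts ways to write n as a sum of positive integers (order ignored).
Euler's pentagonal recurrence: p(k) = p(k-1) + p(k-2) - p(k-5) - p(k-7) + p(k-12) + p(k-15) - ... (offsets j(3j∓1)/2, signs ++--, p(0)=1, p(<0)=0).
DP table for k = 0..116: p(0)=1, p(1)=1, p(2)=2, p(3)=3, p(4)=5, p(5)=7, p(6)=11, p(7)=15, p(8)=22, p(9)=30, p(10)=42, p(11)=56, p(12)=77, p(13)=101, p(14)=135, p(15)=176, p(16)=231, p(17)=297, p(18)=385, p(19)=490, p(20)=627, p(21)=792, p(22)=1002, p(23)=1255, p(24)=1575, p(25)=1958, p(26)=2436, p(27)=3010, p(28)=3718, p(29)=4565, p(30)=5604, p(31)=6842, p(32)=8349, p(33)=10143, p(34)=12310, p(35)=14883, p(36)=17977, p(37)=21637, p(38)=26015, p(39)=31185, p(40)=37338, p(41)=44583, p(42)=53174, p(43)=63261, p(44)=75175, p(45)=89134, p(46)=105558, p(47)=124754, p(48)=147273, p(49)=173525, p(50)=204226, p(51)=239943, p(52)=281589, p(53)=329931, p(54)=386155, p(55)=451276, p(56)=526823, p(57)=614154, p(58)=715220, p(59)=831820, p(60)=966467, p(61)=1121505, p(62)=1300156, p(63)=1505499, p(64)=1741630, p(65)=2012558, p(66)=2323520, p(67)=2679689, p(68)=3087735, p(69)=3554345, p(70)=4087968, p(71)=4697205, p(72)=5392783, p(73)=6185689, p(74)=7089500, p(75)=8118264, p(76)=9289091, p(77)=10619863, p(78)=12132164, p(79)=13848650, p(80)=15796476, p(81)=18004327, p(82)=20506255, p(83)=23338469, p(84)=26543660, p(85)=30167357, p(86)=34262962, p(87)=38887673, p(88)=44108109, p(89)=49995925, p(90)=56634173, p(91)=64112359, p(92)=72533807, p(93)=82010177, p(94)=92669720, p(95)=104651419, p(96)=118114304, p(97)=133230930, p(98)=150198136, p(99)=169229875, p(100)=190569292, p(101)=214481126, p(102)=241265379, p(103)=271248950, p(104)=304801365, p(105)=342325709, p(106)=384276336, p(107)=431149389, p(108)=483502844, p(109)=541946240, p(110)=607163746, p(111)=679903203, p(112)=761002156, p(113)=851376628, p(114)=952050665, p(115)=1064144451, p(116)=1188908248.
Final step: p(117) = p(116) + p(115) - p(112) - p(110) + p(105) + p(102) - p(95) - p(91) + p(82) + p(77) - p(66) - p(60) + p(47) + p(40) - p(25) - p(17) + p(0)
= 1188908248 + 1064144451 - 761002156 - 607163746 + 342325709 + 241265379 - 104651419 - 64112359 + 20506255 + 10619863 - 2323520 - 966467 + 124754 + 37338 - 1958 - 297 + 1
= 1327710076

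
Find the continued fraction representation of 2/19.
[0; 9, 2]

Euclidean algorithm steps:
2 = 0 × 19 + 2
19 = 9 × 2 + 1
2 = 2 × 1 + 0
Continued fraction: [0; 9, 2]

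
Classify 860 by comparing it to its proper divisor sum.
abundant

Proper divisors of 860: sum = 1 + 2 + 4 + 5 + 10 + 20 + 43 + 86 + 172 + 215 + 430 = 988
Since 988 > 860, 860 is abundant.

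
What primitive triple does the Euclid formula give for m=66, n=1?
(4355, 132, 4357)

Euclid's formula: a = m² - n², b = 2mn, c = m² + n²
m = 66, n = 1
a = 66² - 1² = 4356 - 1 = 4355
b = 2 × 66 × 1 = 132
c = 66² + 1² = 4356 + 1 = 4357
Verification: 4355² + 132² = 18966025 + 17424 = 18983449 = 4357² ✓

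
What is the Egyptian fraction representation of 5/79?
1/16 + 1/1264

Greedy algorithm:
5/79: ceiling(79/5) = 16, use 1/16
1/1264: ceiling(1264/1) = 1264, use 1/1264
Result: 5/79 = 1/16 + 1/1264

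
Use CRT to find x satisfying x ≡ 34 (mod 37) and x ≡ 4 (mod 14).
256

Using Chinese Remainder Theorem:
M = 37 × 14 = 518
M1 = 14, M2 = 37
y1 = 14^(-1) mod 37 = 8
y2 = 37^(-1) mod 14 = 11
x = (34×14×8 + 4×37×11) mod 518 = 256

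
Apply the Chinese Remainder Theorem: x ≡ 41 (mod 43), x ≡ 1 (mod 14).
127

Using Chinese Remainder Theorem:
M = 43 × 14 = 602
M1 = 14, M2 = 43
y1 = 14^(-1) mod 43 = 40
y2 = 43^(-1) mod 14 = 1
x = (41×14×40 + 1×43×1) mod 602 = 127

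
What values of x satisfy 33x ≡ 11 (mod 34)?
x ≡ 23 (mod 34)

gcd(33, 34) = 1, which divides 11, so solutions exist.
Find 33^(-1) mod 34 by the extended Euclidean algorithm:
34 = 1 × 33 + 1  ⟹  1 = (1)·34 + (-1)·33
So (-1)·33 ≡ 1 (mod 34), i.e. 33^(-1) ≡ -1 ≡ 33 (mod 34).
x ≡ 33 × 11 = 363 ≡ 23 (mod 34).
Check: 33 × 23 = 759 ≡ 11 (mod 34).
Unique solution: x ≡ 23 (mod 34)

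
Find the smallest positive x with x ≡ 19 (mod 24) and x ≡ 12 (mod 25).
187

Using Chinese Remainder Theorem:
M = 24 × 25 = 600
M1 = 25, M2 = 24
y1 = 25^(-1) mod 24 = 1
y2 = 24^(-1) mod 25 = 24
x = (19×25×1 + 12×24×24) mod 600 = 187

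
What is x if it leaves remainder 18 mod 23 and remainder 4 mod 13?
225

Using Chinese Remainder Theorem:
M = 23 × 13 = 299
M1 = 13, M2 = 23
y1 = 13^(-1) mod 23 = 16
y2 = 23^(-1) mod 13 = 4
x = (18×13×16 + 4×23×4) mod 299 = 225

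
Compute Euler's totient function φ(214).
106

214 = 2 × 107
φ(n) = n × ∏(1 - 1/p) for each prime p dividing n
φ(214) = 214 × (1 - 1/2) × (1 - 1/107) = 106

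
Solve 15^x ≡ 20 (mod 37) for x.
13

Baby-step giant-step with step n = ⌈√37⌉ = 7.
Baby steps 15^j mod 37 (j:value) for j=0..6: 0:1, 1:15, 2:3, 3:8, 4:9, 5:24, 6:27.
Giant-step multiplier: 15^(-7) ≡ 15^(36-7) = 15^29 ≡ 18 (mod 37).
Giant steps γ_i = 20·18^i mod 37: γ_0=20, γ_1=27 (in table at j=6).
x = i·n + j = 1·7 + 6 = 13.
Check: 15^13 ≡ 20 (mod 37).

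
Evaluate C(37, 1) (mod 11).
4

Using Lucas' theorem:
Write n=37 and k=1 in base 11:
n in base 11: [3, 4]
k in base 11: [0, 1]
C(37,1) mod 11 = ∏ C(n_i, k_i) mod 11
Digit binomials (mod 11): C(3,0) = 1; C(4,1) = 4
Product: 1 × 4 = 4 ≡ 4 (mod 11)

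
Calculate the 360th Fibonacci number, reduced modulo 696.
432

Matrix identity: Q^n = [[F_(n+1), F_n], [F_n, F_(n-1)]] with Q = [[1,1],[1,0]].
n = 360 = 101101000₂. Square-and-multiply, entries mod 696:
Q^1 = [[1,1],[1,0]]
Q^2 = (Q^1)² = [[2,1],[1,1]]
Q^5 = (Q^2)²·Q = [[8,5],[5,3]]
Q^11 = (Q^5)²·Q = [[144,89],[89,55]]
Q^22 = (Q^11)² = [[121,311],[311,506]]
Q^45 = (Q^22)²·Q = [[119,2],[2,117]]
Q^90 = (Q^45)² = [[245,472],[472,469]]
Q^180 = (Q^90)² = [[233,144],[144,89]]
Q^360 = (Q^180)² = [[553,432],[432,121]]
F_360 mod 696 = Q^360[0][1] = 432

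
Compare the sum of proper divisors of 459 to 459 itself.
deficient

Proper divisors of 459: sum = 1 + 3 + 9 + 17 + 27 + 51 + 153 = 261
Since 261 < 459, 459 is deficient.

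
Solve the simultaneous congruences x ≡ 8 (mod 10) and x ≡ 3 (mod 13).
68

Using Chinese Remainder Theorem:
M = 10 × 13 = 130
M1 = 13, M2 = 10
y1 = 13^(-1) mod 10 = 7
y2 = 10^(-1) mod 13 = 4
x = (8×13×7 + 3×10×4) mod 130 = 68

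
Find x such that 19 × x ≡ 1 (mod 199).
21

gcd(19, 199) = 1, so the inverse exists.
Extended Euclidean algorithm on (199, 19):
199 = 10 × 19 + 9  ⟹  9 = (1)·199 + (-10)·19
19 = 2 × 9 + 1  ⟹  1 = (-2)·199 + (21)·19
So (21)·19 ≡ 1 (mod 199), i.e. 19^(-1) ≡ 21 (mod 199).
Check: 19 × 21 = 399 ≡ 1 (mod 199)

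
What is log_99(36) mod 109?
26

Baby-step giant-step with step n = ⌈√109⌉ = 11.
Baby steps 99^j mod 109 (j:value) for j=0..10: 0:1, 1:99, 2:100, 3:90, 4:81, 5:62, 6:34, 7:96, 8:21, 9:8, 10:29.
Giant-step multiplier: 99^(-11) ≡ 99^(108-11) = 99^97 ≡ 56 (mod 109).
Giant steps γ_i = 36·56^i mod 109: γ_0=36, γ_1=54, γ_2=81 (in table at j=4).
x = i·n + j = 2·11 + 4 = 26.
Check: 99^26 ≡ 36 (mod 109).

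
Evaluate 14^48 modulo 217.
140

Repeated squaring. Binary of 48 = 110000.
14^1 ≡ 14 (mod 217); 14^2 ≡ 196 (mod 217); 14^4 ≡ 7 (mod 217); 14^8 ≡ 49 (mod 217); 14^16 ≡ 14 (mod 217); 14^32 ≡ 196 (mod 217)
14^48 = 14^16 × 14^32 ≡ 140 (mod 217)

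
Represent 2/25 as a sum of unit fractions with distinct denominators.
1/13 + 1/325

Greedy algorithm:
2/25: ceiling(25/2) = 13, use 1/13
1/325: ceiling(325/1) = 325, use 1/325
Result: 2/25 = 1/13 + 1/325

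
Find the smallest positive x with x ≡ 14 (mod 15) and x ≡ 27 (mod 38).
179

Using Chinese Remainder Theorem:
M = 15 × 38 = 570
M1 = 38, M2 = 15
y1 = 38^(-1) mod 15 = 2
y2 = 15^(-1) mod 38 = 33
x = (14×38×2 + 27×15×33) mod 570 = 179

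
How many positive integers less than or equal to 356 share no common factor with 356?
176

356 = 2^2 × 89
φ(n) = n × ∏(1 - 1/p) for each prime p dividing n
φ(356) = 356 × (1 - 1/2) × (1 - 1/89) = 176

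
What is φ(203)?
168

203 = 7 × 29
φ(n) = n × ∏(1 - 1/p) for each prime p dividing n
φ(203) = 203 × (1 - 1/7) × (1 - 1/29) = 168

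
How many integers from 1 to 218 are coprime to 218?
108

218 = 2 × 109
φ(n) = n × ∏(1 - 1/p) for each prime p dividing n
φ(218) = 218 × (1 - 1/2) × (1 - 1/109) = 108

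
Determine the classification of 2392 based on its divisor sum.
abundant

Proper divisors of 2392: sum = 1 + 2 + 4 + 8 + 13 + 23 + 26 + 46 + 52 + 92 + 104 + 184 + 299 + 598 + 1196 = 2648
Since 2648 > 2392, 2392 is abundant.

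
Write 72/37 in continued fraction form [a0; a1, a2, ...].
[1; 1, 17, 2]

Euclidean algorithm steps:
72 = 1 × 37 + 35
37 = 1 × 35 + 2
35 = 17 × 2 + 1
2 = 2 × 1 + 0
Continued fraction: [1; 1, 17, 2]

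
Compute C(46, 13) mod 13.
3

Using Lucas' theorem:
Write n=46 and k=13 in base 13:
n in base 13: [3, 7]
k in base 13: [1, 0]
C(46,13) mod 13 = ∏ C(n_i, k_i) mod 13
Digit binomials (mod 13): C(3,1) = 3; C(7,0) = 1
Product: 3 × 1 = 3 ≡ 3 (mod 13)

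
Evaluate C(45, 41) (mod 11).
0

Using Lucas' theorem:
Write n=45 and k=41 in base 11:
n in base 11: [4, 1]
k in base 11: [3, 8]
C(45,41) mod 11 = ∏ C(n_i, k_i) mod 11
Digit binomials (mod 11): C(4,3) = 4; C(1,8) = 0 (k_i > n_i)
Product: 4 × 0 = 0 ≡ 0 (mod 11)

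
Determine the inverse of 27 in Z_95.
88

gcd(27, 95) = 1, so the inverse exists.
Extended Euclidean algorithm on (95, 27):
95 = 3 × 27 + 14  ⟹  14 = (1)·95 + (-3)·27
27 = 1 × 14 + 13  ⟹  13 = (-1)·95 + (4)·27
14 = 1 × 13 + 1  ⟹  1 = (2)·95 + (-7)·27
So (-7)·27 ≡ 1 (mod 95), i.e. 27^(-1) ≡ -7 ≡ 88 (mod 95).
Check: 27 × 88 = 2376 ≡ 1 (mod 95)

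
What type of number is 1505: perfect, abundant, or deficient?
deficient

Proper divisors of 1505: sum = 1 + 5 + 7 + 35 + 43 + 215 + 301 = 607
Since 607 < 1505, 1505 is deficient.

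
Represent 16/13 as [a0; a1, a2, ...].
[1; 4, 3]

Euclidean algorithm steps:
16 = 1 × 13 + 3
13 = 4 × 3 + 1
3 = 3 × 1 + 0
Continued fraction: [1; 4, 3]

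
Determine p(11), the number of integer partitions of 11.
56

p(n) counts ways to write n as a sum of positive integers (order ignored).
Euler's pentagonal recurrence: p(k) = p(k-1) + p(k-2) - p(k-5) - p(k-7) + p(k-12) + p(k-15) - ... (offsets j(3j∓1)/2, signs ++--, p(0)=1, p(<0)=0).
DP table for k = 0..10: p(0)=1, p(1)=1, p(2)=2, p(3)=3, p(4)=5, p(5)=7, p(6)=11, p(7)=15, p(8)=22, p(9)=30, p(10)=42.
Final step: p(11) = p(10) + p(9) - p(6) - p(4)
= 42 + 30 - 11 - 5
= 56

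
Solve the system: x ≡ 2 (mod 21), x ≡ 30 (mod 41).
317

Using Chinese Remainder Theorem:
M = 21 × 41 = 861
M1 = 41, M2 = 21
y1 = 41^(-1) mod 21 = 20
y2 = 21^(-1) mod 41 = 2
x = (2×41×20 + 30×21×2) mod 861 = 317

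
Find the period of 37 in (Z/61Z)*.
20

61 is prime, so ord(37) divides φ(61) = 60.
Divisors of 60: 1, 2, 3, 4, 5, 6, 10, 12, 15, 20, 30, 60.
Repeated squaring: 37^1 ≡ 37, 37^2 ≡ 27, 37^4 ≡ 58, 37^8 ≡ 9, 37^16 ≡ 20, 37^32 ≡ 34 (mod 61).
Test 37^d mod 61 for each divisor d in increasing order:
37^1 ≡ 37
37^2 ≡ 27
37^3 = 37^2·37^1 ≡ 23
37^4 ≡ 58
37^5 = 37^4·37^1 ≡ 11
37^6 = 37^4·37^2 ≡ 41
37^10 = 37^8·37^2 ≡ 60
37^12 = 37^8·37^4 ≡ 34
37^15 = 37^8·37^4·37^2·37^1 ≡ 50
37^20 = 37^16·37^4 ≡ 1  ← first divisor giving 1
The order is 20.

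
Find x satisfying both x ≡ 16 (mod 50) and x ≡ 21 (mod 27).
966

Using Chinese Remainder Theorem:
M = 50 × 27 = 1350
M1 = 27, M2 = 50
y1 = 27^(-1) mod 50 = 13
y2 = 50^(-1) mod 27 = 20
x = (16×27×13 + 21×50×20) mod 1350 = 966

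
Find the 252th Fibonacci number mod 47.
44

Matrix identity: Q^n = [[F_(n+1), F_n], [F_n, F_(n-1)]] with Q = [[1,1],[1,0]].
n = 252 = 11111100₂. Square-and-multiply, entries mod 47:
Q^1 = [[1,1],[1,0]]
Q^3 = (Q^1)²·Q = [[3,2],[2,1]]
Q^7 = (Q^3)²·Q = [[21,13],[13,8]]
Q^15 = (Q^7)²·Q = [[0,46],[46,1]]
Q^31 = (Q^15)²·Q = [[0,1],[1,46]]
Q^63 = (Q^31)²·Q = [[0,1],[1,46]]
Q^126 = (Q^63)² = [[1,46],[46,2]]
Q^252 = (Q^126)² = [[2,44],[44,5]]
F_252 mod 47 = Q^252[0][1] = 44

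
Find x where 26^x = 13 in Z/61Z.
20

Baby-step giant-step with step n = ⌈√61⌉ = 8.
Baby steps 26^j mod 61 (j:value) for j=0..7: 0:1, 1:26, 2:5, 3:8, 4:25, 5:40, 6:3, 7:17.
Giant-step multiplier: 26^(-8) ≡ 26^(60-8) = 26^52 ≡ 57 (mod 61).
Giant steps γ_i = 13·57^i mod 61: γ_0=13, γ_1=9, γ_2=25 (in table at j=4).
x = i·n + j = 2·8 + 4 = 20.
Check: 26^20 ≡ 13 (mod 61).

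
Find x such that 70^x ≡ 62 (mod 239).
50

Baby-step giant-step with step n = ⌈√239⌉ = 16.
Baby steps 70^j mod 239 (j:value) for j=0..15: 0:1, 1:70, 2:120, 3:35, 4:60, 5:137, 6:30, 7:188, 8:15, 9:94, 10:127, 11:47, 12:183, 13:143, 14:211, 15:191.
Giant-step multiplier: 70^(-16) ≡ 70^(238-16) = 70^222 ≡ 17 (mod 239).
Giant steps γ_i = 62·17^i mod 239: γ_0=62, γ_1=98, γ_2=232, γ_3=120 (in table at j=2).
x = i·n + j = 3·16 + 2 = 50.
Check: 70^50 ≡ 62 (mod 239).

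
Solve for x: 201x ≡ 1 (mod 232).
217

gcd(201, 232) = 1, so the inverse exists.
Extended Euclidean algorithm on (232, 201):
232 = 1 × 201 + 31  ⟹  31 = (1)·232 + (-1)·201
201 = 6 × 31 + 15  ⟹  15 = (-6)·232 + (7)·201
31 = 2 × 15 + 1  ⟹  1 = (13)·232 + (-15)·201
So (-15)·201 ≡ 1 (mod 232), i.e. 201^(-1) ≡ -15 ≡ 217 (mod 232).
Check: 201 × 217 = 43617 ≡ 1 (mod 232)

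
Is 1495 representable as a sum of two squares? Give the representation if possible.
Not possible

Factorization: 1495 = 5 × 13 × 23
By Fermat: n is sum of two squares iff every prime p ≡ 3 (mod 4) appears to even power.
Prime(s) ≡ 3 (mod 4) with odd exponent: [(23, 1)]
Therefore 1495 cannot be expressed as a² + b².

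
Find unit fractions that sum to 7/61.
1/9 + 1/275 + 1/150975

Greedy algorithm:
7/61: ceiling(61/7) = 9, use 1/9
2/549: ceiling(549/2) = 275, use 1/275
1/150975: ceiling(150975/1) = 150975, use 1/150975
Result: 7/61 = 1/9 + 1/275 + 1/150975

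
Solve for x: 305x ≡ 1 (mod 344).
97

gcd(305, 344) = 1, so the inverse exists.
Extended Euclidean algorithm on (344, 305):
344 = 1 × 305 + 39  ⟹  39 = (1)·344 + (-1)·305
305 = 7 × 39 + 32  ⟹  32 = (-7)·344 + (8)·305
39 = 1 × 32 + 7  ⟹  7 = (8)·344 + (-9)·305
32 = 4 × 7 + 4  ⟹  4 = (-39)·344 + (44)·305
7 = 1 × 4 + 3  ⟹  3 = (47)·344 + (-53)·305
4 = 1 × 3 + 1  ⟹  1 = (-86)·344 + (97)·305
So (97)·305 ≡ 1 (mod 344), i.e. 305^(-1) ≡ 97 (mod 344).
Check: 305 × 97 = 29585 ≡ 1 (mod 344)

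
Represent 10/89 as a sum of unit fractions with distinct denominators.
1/9 + 1/801

Greedy algorithm:
10/89: ceiling(89/10) = 9, use 1/9
1/801: ceiling(801/1) = 801, use 1/801
Result: 10/89 = 1/9 + 1/801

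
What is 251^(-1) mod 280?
251

gcd(251, 280) = 1, so the inverse exists.
Extended Euclidean algorithm on (280, 251):
280 = 1 × 251 + 29  ⟹  29 = (1)·280 + (-1)·251
251 = 8 × 29 + 19  ⟹  19 = (-8)·280 + (9)·251
29 = 1 × 19 + 10  ⟹  10 = (9)·280 + (-10)·251
19 = 1 × 10 + 9  ⟹  9 = (-17)·280 + (19)·251
10 = 1 × 9 + 1  ⟹  1 = (26)·280 + (-29)·251
So (-29)·251 ≡ 1 (mod 280), i.e. 251^(-1) ≡ -29 ≡ 251 (mod 280).
Check: 251 × 251 = 63001 ≡ 1 (mod 280)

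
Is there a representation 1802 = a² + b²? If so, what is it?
11² + 41² (a=11, b=41)

Factorization: 1802 = 2 × 17 × 53
By Fermat: n is sum of two squares iff every prime p ≡ 3 (mod 4) appears to even power.
All primes ≡ 3 (mod 4) appear to even power.
Search a = 0, 1, 2, … for 1802 - a² a perfect square: first hit at a = 11: 1802 - 121 = 1681 = 41².
1802 = 11² + 41² = 121 + 1681 ✓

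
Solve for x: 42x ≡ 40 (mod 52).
x ≡ 22 (mod 26)

gcd(42, 52) = 2, which divides 40, so solutions exist.
Divide through by 2: 21x ≡ 20 (mod 26).
Find 21^(-1) mod 26 by the extended Euclidean algorithm:
26 = 1 × 21 + 5  ⟹  5 = (1)·26 + (-1)·21
21 = 4 × 5 + 1  ⟹  1 = (-4)·26 + (5)·21
So (5)·21 ≡ 1 (mod 26), i.e. 21^(-1) ≡ 5 (mod 26).
x ≡ 5 × 20 = 100 ≡ 22 (mod 26).
Check: 42 × 22 = 924 ≡ 40 (mod 52).
x ≡ 22 (mod 26), giving 2 solutions mod 52.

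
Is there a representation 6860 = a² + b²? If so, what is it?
Not possible

Factorization: 6860 = 2^2 × 5 × 7^3
By Fermat: n is sum of two squares iff every prime p ≡ 3 (mod 4) appears to even power.
Prime(s) ≡ 3 (mod 4) with odd exponent: [(7, 3)]
Therefore 6860 cannot be expressed as a² + b².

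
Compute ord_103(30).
17

103 is prime, so ord(30) divides φ(103) = 102.
Divisors of 102: 1, 2, 3, 6, 17, 34, 51, 102.
Repeated squaring: 30^1 ≡ 30, 30^2 ≡ 76, 30^4 ≡ 8, 30^8 ≡ 64, 30^16 ≡ 79, 30^32 ≡ 61, 30^64 ≡ 13 (mod 103).
Test 30^d mod 103 for each divisor d in increasing order:
30^1 ≡ 30
30^2 ≡ 76
30^3 = 30^2·30^1 ≡ 14
30^6 = 30^4·30^2 ≡ 93
30^17 = 30^16·30^1 ≡ 1  ← first divisor giving 1
The order is 17.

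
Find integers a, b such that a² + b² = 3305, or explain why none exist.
13² + 56² (a=13, b=56)

Factorization: 3305 = 5 × 661
By Fermat: n is sum of two squares iff every prime p ≡ 3 (mod 4) appears to even power.
All primes ≡ 3 (mod 4) appear to even power.
Search a = 0, 1, 2, … for 3305 - a² a perfect square: first hit at a = 13: 3305 - 169 = 3136 = 56².
3305 = 13² + 56² = 169 + 3136 ✓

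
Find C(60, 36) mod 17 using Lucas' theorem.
6

Using Lucas' theorem:
Write n=60 and k=36 in base 17:
n in base 17: [3, 9]
k in base 17: [2, 2]
C(60,36) mod 17 = ∏ C(n_i, k_i) mod 17
Digit binomials (mod 17): C(3,2) = 3; C(9,2) = 36 ≡ 2
Product: 3 × 2 = 6 ≡ 6 (mod 17)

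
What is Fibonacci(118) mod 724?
699

Matrix identity: Q^n = [[F_(n+1), F_n], [F_n, F_(n-1)]] with Q = [[1,1],[1,0]].
n = 118 = 1110110₂. Square-and-multiply, entries mod 724:
Q^1 = [[1,1],[1,0]]
Q^3 = (Q^1)²·Q = [[3,2],[2,1]]
Q^7 = (Q^3)²·Q = [[21,13],[13,8]]
Q^14 = (Q^7)² = [[610,377],[377,233]]
Q^29 = (Q^14)²·Q = [[164,189],[189,699]]
Q^59 = (Q^29)²·Q = [[560,353],[353,207]]
Q^118 = (Q^59)² = [[189,699],[699,214]]
F_118 mod 724 = Q^118[0][1] = 699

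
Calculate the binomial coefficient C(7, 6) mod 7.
0

Using Lucas' theorem:
Write n=7 and k=6 in base 7:
n in base 7: [1, 0]
k in base 7: [0, 6]
C(7,6) mod 7 = ∏ C(n_i, k_i) mod 7
Digit binomials (mod 7): C(1,0) = 1; C(0,6) = 0 (k_i > n_i)
Product: 1 × 0 = 0 ≡ 0 (mod 7)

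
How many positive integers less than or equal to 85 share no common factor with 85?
64

85 = 5 × 17
φ(n) = n × ∏(1 - 1/p) for each prime p dividing n
φ(85) = 85 × (1 - 1/5) × (1 - 1/17) = 64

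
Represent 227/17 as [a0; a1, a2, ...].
[13; 2, 1, 5]

Euclidean algorithm steps:
227 = 13 × 17 + 6
17 = 2 × 6 + 5
6 = 1 × 5 + 1
5 = 5 × 1 + 0
Continued fraction: [13; 2, 1, 5]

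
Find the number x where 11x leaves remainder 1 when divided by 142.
13

gcd(11, 142) = 1, so the inverse exists.
Extended Euclidean algorithm on (142, 11):
142 = 12 × 11 + 10  ⟹  10 = (1)·142 + (-12)·11
11 = 1 × 10 + 1  ⟹  1 = (-1)·142 + (13)·11
So (13)·11 ≡ 1 (mod 142), i.e. 11^(-1) ≡ 13 (mod 142).
Check: 11 × 13 = 143 ≡ 1 (mod 142)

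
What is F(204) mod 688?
256

Matrix identity: Q^n = [[F_(n+1), F_n], [F_n, F_(n-1)]] with Q = [[1,1],[1,0]].
n = 204 = 11001100₂. Square-and-multiply, entries mod 688:
Q^1 = [[1,1],[1,0]]
Q^3 = (Q^1)²·Q = [[3,2],[2,1]]
Q^6 = (Q^3)² = [[13,8],[8,5]]
Q^12 = (Q^6)² = [[233,144],[144,89]]
Q^25 = (Q^12)²·Q = [[305,33],[33,272]]
Q^51 = (Q^25)²·Q = [[323,546],[546,465]]
Q^102 = (Q^51)² = [[653,248],[248,405]]
Q^204 = (Q^102)² = [[121,256],[256,553]]
F_204 mod 688 = Q^204[0][1] = 256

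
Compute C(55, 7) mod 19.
11

Using Lucas' theorem:
Write n=55 and k=7 in base 19:
n in base 19: [2, 17]
k in base 19: [0, 7]
C(55,7) mod 19 = ∏ C(n_i, k_i) mod 19
Digit binomials (mod 19): C(2,0) = 1; C(17,7) = 19448 ≡ 11
Product: 1 × 11 = 11 ≡ 11 (mod 19)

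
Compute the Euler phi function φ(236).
116

236 = 2^2 × 59
φ(n) = n × ∏(1 - 1/p) for each prime p dividing n
φ(236) = 236 × (1 - 1/2) × (1 - 1/59) = 116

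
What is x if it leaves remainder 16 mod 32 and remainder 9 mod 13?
48

Using Chinese Remainder Theorem:
M = 32 × 13 = 416
M1 = 13, M2 = 32
y1 = 13^(-1) mod 32 = 5
y2 = 32^(-1) mod 13 = 11
x = (16×13×5 + 9×32×11) mod 416 = 48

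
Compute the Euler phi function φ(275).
200

275 = 5^2 × 11
φ(n) = n × ∏(1 - 1/p) for each prime p dividing n
φ(275) = 275 × (1 - 1/5) × (1 - 1/11) = 200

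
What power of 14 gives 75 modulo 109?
60

Baby-step giant-step with step n = ⌈√109⌉ = 11.
Baby steps 14^j mod 109 (j:value) for j=0..10: 0:1, 1:14, 2:87, 3:19, 4:48, 5:18, 6:34, 7:40, 8:15, 9:101, 10:106.
Giant-step multiplier: 14^(-11) ≡ 14^(108-11) = 14^97 ≡ 96 (mod 109).
Giant steps γ_i = 75·96^i mod 109: γ_0=75, γ_1=6, γ_2=31, γ_3=33, γ_4=7, γ_5=18 (in table at j=5).
x = i·n + j = 5·11 + 5 = 60.
Check: 14^60 ≡ 75 (mod 109).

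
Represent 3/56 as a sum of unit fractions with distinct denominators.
1/19 + 1/1064

Greedy algorithm:
3/56: ceiling(56/3) = 19, use 1/19
1/1064: ceiling(1064/1) = 1064, use 1/1064
Result: 3/56 = 1/19 + 1/1064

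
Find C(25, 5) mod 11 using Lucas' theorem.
0

Using Lucas' theorem:
Write n=25 and k=5 in base 11:
n in base 11: [2, 3]
k in base 11: [0, 5]
C(25,5) mod 11 = ∏ C(n_i, k_i) mod 11
Digit binomials (mod 11): C(2,0) = 1; C(3,5) = 0 (k_i > n_i)
Product: 1 × 0 = 0 ≡ 0 (mod 11)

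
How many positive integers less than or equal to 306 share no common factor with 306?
96

306 = 2 × 3^2 × 17
φ(n) = n × ∏(1 - 1/p) for each prime p dividing n
φ(306) = 306 × (1 - 1/2) × (1 - 1/3) × (1 - 1/17) = 96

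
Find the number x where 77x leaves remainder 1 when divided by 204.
53

gcd(77, 204) = 1, so the inverse exists.
Extended Euclidean algorithm on (204, 77):
204 = 2 × 77 + 50  ⟹  50 = (1)·204 + (-2)·77
77 = 1 × 50 + 27  ⟹  27 = (-1)·204 + (3)·77
50 = 1 × 27 + 23  ⟹  23 = (2)·204 + (-5)·77
27 = 1 × 23 + 4  ⟹  4 = (-3)·204 + (8)·77
23 = 5 × 4 + 3  ⟹  3 = (17)·204 + (-45)·77
4 = 1 × 3 + 1  ⟹  1 = (-20)·204 + (53)·77
So (53)·77 ≡ 1 (mod 204), i.e. 77^(-1) ≡ 53 (mod 204).
Check: 77 × 53 = 4081 ≡ 1 (mod 204)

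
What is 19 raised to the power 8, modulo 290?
141

Repeated squaring. Binary of 8 = 1000.
19^1 ≡ 19 (mod 290); 19^2 ≡ 71 (mod 290); 19^4 ≡ 111 (mod 290); 19^8 ≡ 141 (mod 290)
19^8 = 19^8 ≡ 141 (mod 290)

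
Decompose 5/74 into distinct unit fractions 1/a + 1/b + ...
1/15 + 1/1110

Greedy algorithm:
5/74: ceiling(74/5) = 15, use 1/15
1/1110: ceiling(1110/1) = 1110, use 1/1110
Result: 5/74 = 1/15 + 1/1110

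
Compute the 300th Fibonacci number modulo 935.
110

Matrix identity: Q^n = [[F_(n+1), F_n], [F_n, F_(n-1)]] with Q = [[1,1],[1,0]].
n = 300 = 100101100₂. Square-and-multiply, entries mod 935:
Q^1 = [[1,1],[1,0]]
Q^2 = (Q^1)² = [[2,1],[1,1]]
Q^4 = (Q^2)² = [[5,3],[3,2]]
Q^9 = (Q^4)²·Q = [[55,34],[34,21]]
Q^18 = (Q^9)² = [[441,714],[714,662]]
Q^37 = (Q^18)²·Q = [[494,222],[222,272]]
Q^75 = (Q^37)²·Q = [[547,665],[665,817]]
Q^150 = (Q^75)² = [[914,110],[110,804]]
Q^300 = (Q^150)² = [[386,110],[110,276]]
F_300 mod 935 = Q^300[0][1] = 110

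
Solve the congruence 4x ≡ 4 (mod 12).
x ≡ 1 (mod 3)

gcd(4, 12) = 4, which divides 4, so solutions exist.
Divide through by 4: x ≡ 1 (mod 3).
The coefficient of x is now 1, so x ≡ 1 (mod 3).
Check: 4 × 1 = 4 ≡ 4 (mod 12).
x ≡ 1 (mod 3), giving 4 solutions mod 12.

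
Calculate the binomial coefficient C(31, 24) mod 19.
13

Using Lucas' theorem:
Write n=31 and k=24 in base 19:
n in base 19: [1, 12]
k in base 19: [1, 5]
C(31,24) mod 19 = ∏ C(n_i, k_i) mod 19
Digit binomials (mod 19): C(1,1) = 1; C(12,5) = 792 ≡ 13
Product: 1 × 13 = 13 ≡ 13 (mod 19)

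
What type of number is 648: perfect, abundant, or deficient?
abundant

Proper divisors of 648: sum = 1 + 2 + 3 + 4 + 6 + 8 + 9 + 12 + ... + 108 + 162 + 216 + 324 (19 divisors) = 1167
Since 1167 > 648, 648 is abundant.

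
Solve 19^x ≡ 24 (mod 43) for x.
22

Baby-step giant-step with step n = ⌈√43⌉ = 7.
Baby steps 19^j mod 43 (j:value) for j=0..6: 0:1, 1:19, 2:17, 3:22, 4:31, 5:30, 6:11.
Giant-step multiplier: 19^(-7) ≡ 19^(42-7) = 19^35 ≡ 7 (mod 43).
Giant steps γ_i = 24·7^i mod 43: γ_0=24, γ_1=39, γ_2=15, γ_3=19 (in table at j=1).
x = i·n + j = 3·7 + 1 = 22.
Check: 19^22 ≡ 24 (mod 43).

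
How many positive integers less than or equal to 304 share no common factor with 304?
144

304 = 2^4 × 19
φ(n) = n × ∏(1 - 1/p) for each prime p dividing n
φ(304) = 304 × (1 - 1/2) × (1 - 1/19) = 144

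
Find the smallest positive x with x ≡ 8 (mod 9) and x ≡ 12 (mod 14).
26

Using Chinese Remainder Theorem:
M = 9 × 14 = 126
M1 = 14, M2 = 9
y1 = 14^(-1) mod 9 = 2
y2 = 9^(-1) mod 14 = 11
x = (8×14×2 + 12×9×11) mod 126 = 26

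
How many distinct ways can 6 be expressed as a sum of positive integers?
11

p(n) counts ways to write n as a sum of positive integers (order ignored).
Examples: 6; 5 + 1; 4 + 2; 4 + 1 + 1; 3 + 3; ... (11 total)
p(6) = 11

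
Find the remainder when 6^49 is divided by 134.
116

Repeated squaring. Binary of 49 = 110001.
6^1 ≡ 6 (mod 134); 6^2 ≡ 36 (mod 134); 6^4 ≡ 90 (mod 134); 6^8 ≡ 60 (mod 134); 6^16 ≡ 116 (mod 134); 6^32 ≡ 56 (mod 134)
6^49 = 6^1 × 6^16 × 6^32 ≡ 116 (mod 134)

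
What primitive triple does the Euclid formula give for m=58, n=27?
(2635, 3132, 4093)

Euclid's formula: a = m² - n², b = 2mn, c = m² + n²
m = 58, n = 27
a = 58² - 27² = 3364 - 729 = 2635
b = 2 × 58 × 27 = 3132
c = 58² + 27² = 3364 + 729 = 4093
Verification: 2635² + 3132² = 6943225 + 9809424 = 16752649 = 4093² ✓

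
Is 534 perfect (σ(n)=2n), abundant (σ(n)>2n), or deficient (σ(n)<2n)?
abundant

Proper divisors of 534: sum = 1 + 2 + 3 + 6 + 89 + 178 + 267 = 546
Since 546 > 534, 534 is abundant.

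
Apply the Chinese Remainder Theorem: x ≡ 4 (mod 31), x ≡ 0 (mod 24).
624

Using Chinese Remainder Theorem:
M = 31 × 24 = 744
M1 = 24, M2 = 31
y1 = 24^(-1) mod 31 = 22
y2 = 31^(-1) mod 24 = 7
x = (4×24×22 + 0×31×7) mod 744 = 624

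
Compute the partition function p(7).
15

p(n) counts ways to write n as a sum of positive integers (order ignored).
Examples: 7; 6 + 1; 5 + 2; 5 + 1 + 1; 4 + 3; ... (15 total)
p(7) = 15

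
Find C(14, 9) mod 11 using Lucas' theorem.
0

Using Lucas' theorem:
Write n=14 and k=9 in base 11:
n in base 11: [1, 3]
k in base 11: [0, 9]
C(14,9) mod 11 = ∏ C(n_i, k_i) mod 11
Digit binomials (mod 11): C(1,0) = 1; C(3,9) = 0 (k_i > n_i)
Product: 1 × 0 = 0 ≡ 0 (mod 11)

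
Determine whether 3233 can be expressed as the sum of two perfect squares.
23² + 52² (a=23, b=52)

Factorization: 3233 = 53 × 61
By Fermat: n is sum of two squares iff every prime p ≡ 3 (mod 4) appears to even power.
All primes ≡ 3 (mod 4) appear to even power.
Search a = 0, 1, 2, … for 3233 - a² a perfect square: first hit at a = 23: 3233 - 529 = 2704 = 52².
3233 = 23² + 52² = 529 + 2704 ✓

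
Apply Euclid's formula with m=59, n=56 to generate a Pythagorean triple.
(345, 6608, 6617)

Euclid's formula: a = m² - n², b = 2mn, c = m² + n²
m = 59, n = 56
a = 59² - 56² = 3481 - 3136 = 345
b = 2 × 59 × 56 = 6608
c = 59² + 56² = 3481 + 3136 = 6617
Verification: 345² + 6608² = 119025 + 43665664 = 43784689 = 6617² ✓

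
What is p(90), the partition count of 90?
56634173

p(n) counts ways to write n as a sum of positive integers (order ignored).
Euler's pentagonal recurrence: p(k) = p(k-1) + p(k-2) - p(k-5) - p(k-7) + p(k-12) + p(k-15) - ... (offsets j(3j∓1)/2, signs ++--, p(0)=1, p(<0)=0).
DP table for k = 0..89: p(0)=1, p(1)=1, p(2)=2, p(3)=3, p(4)=5, p(5)=7, p(6)=11, p(7)=15, p(8)=22, p(9)=30, p(10)=42, p(11)=56, p(12)=77, p(13)=101, p(14)=135, p(15)=176, p(16)=231, p(17)=297, p(18)=385, p(19)=490, p(20)=627, p(21)=792, p(22)=1002, p(23)=1255, p(24)=1575, p(25)=1958, p(26)=2436, p(27)=3010, p(28)=3718, p(29)=4565, p(30)=5604, p(31)=6842, p(32)=8349, p(33)=10143, p(34)=12310, p(35)=14883, p(36)=17977, p(37)=21637, p(38)=26015, p(39)=31185, p(40)=37338, p(41)=44583, p(42)=53174, p(43)=63261, p(44)=75175, p(45)=89134, p(46)=105558, p(47)=124754, p(48)=147273, p(49)=173525, p(50)=204226, p(51)=239943, p(52)=281589, p(53)=329931, p(54)=386155, p(55)=451276, p(56)=526823, p(57)=614154, p(58)=715220, p(59)=831820, p(60)=966467, p(61)=1121505, p(62)=1300156, p(63)=1505499, p(64)=1741630, p(65)=2012558, p(66)=2323520, p(67)=2679689, p(68)=3087735, p(69)=3554345, p(70)=4087968, p(71)=4697205, p(72)=5392783, p(73)=6185689, p(74)=7089500, p(75)=8118264, p(76)=9289091, p(77)=10619863, p(78)=12132164, p(79)=13848650, p(80)=15796476, p(81)=18004327, p(82)=20506255, p(83)=23338469, p(84)=26543660, p(85)=30167357, p(86)=34262962, p(87)=38887673, p(88)=44108109, p(89)=49995925.
Final step: p(90) = p(89) + p(88) - p(85) - p(83) + p(78) + p(75) - p(68) - p(64) + p(55) + p(50) - p(39) - p(33) + p(20) + p(13)
= 49995925 + 44108109 - 30167357 - 23338469 + 12132164 + 8118264 - 3087735 - 1741630 + 451276 + 204226 - 31185 - 10143 + 627 + 101
= 56634173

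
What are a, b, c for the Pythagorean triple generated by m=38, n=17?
(1155, 1292, 1733)

Euclid's formula: a = m² - n², b = 2mn, c = m² + n²
m = 38, n = 17
a = 38² - 17² = 1444 - 289 = 1155
b = 2 × 38 × 17 = 1292
c = 38² + 17² = 1444 + 289 = 1733
Verification: 1155² + 1292² = 1334025 + 1669264 = 3003289 = 1733² ✓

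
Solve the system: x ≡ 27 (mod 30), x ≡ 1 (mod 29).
117

Using Chinese Remainder Theorem:
M = 30 × 29 = 870
M1 = 29, M2 = 30
y1 = 29^(-1) mod 30 = 29
y2 = 30^(-1) mod 29 = 1
x = (27×29×29 + 1×30×1) mod 870 = 117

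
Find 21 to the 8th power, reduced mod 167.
132

Repeated squaring. Binary of 8 = 1000.
21^1 ≡ 21 (mod 167); 21^2 ≡ 107 (mod 167); 21^4 ≡ 93 (mod 167); 21^8 ≡ 132 (mod 167)
21^8 = 21^8 ≡ 132 (mod 167)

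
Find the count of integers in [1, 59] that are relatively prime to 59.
58

59 = 59
φ(n) = n × ∏(1 - 1/p) for each prime p dividing n
φ(59) = 59 × (1 - 1/59) = 58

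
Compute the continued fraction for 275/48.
[5; 1, 2, 1, 2, 4]

Euclidean algorithm steps:
275 = 5 × 48 + 35
48 = 1 × 35 + 13
35 = 2 × 13 + 9
13 = 1 × 9 + 4
9 = 2 × 4 + 1
4 = 4 × 1 + 0
Continued fraction: [5; 1, 2, 1, 2, 4]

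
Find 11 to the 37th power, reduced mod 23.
10

Repeated squaring. Binary of 37 = 100101.
11^1 ≡ 11 (mod 23); 11^2 ≡ 6 (mod 23); 11^4 ≡ 13 (mod 23); 11^8 ≡ 8 (mod 23); 11^16 ≡ 18 (mod 23); 11^32 ≡ 2 (mod 23)
11^37 = 11^1 × 11^4 × 11^32 ≡ 10 (mod 23)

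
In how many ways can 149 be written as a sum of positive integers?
37027355200

p(n) counts ways to write n as a sum of positive integers (order ignored).
Euler's pentagonal recurrence: p(k) = p(k-1) + p(k-2) - p(k-5) - p(k-7) + p(k-12) + p(k-15) - ... (offsets j(3j∓1)/2, signs ++--, p(0)=1, p(<0)=0).
DP table for k = 0..148: p(0)=1, p(1)=1, p(2)=2, p(3)=3, p(4)=5, p(5)=7, p(6)=11, p(7)=15, p(8)=22, p(9)=30, p(10)=42, p(11)=56, p(12)=77, p(13)=101, p(14)=135, p(15)=176, p(16)=231, p(17)=297, p(18)=385, p(19)=490, p(20)=627, p(21)=792, p(22)=1002, p(23)=1255, p(24)=1575, p(25)=1958, p(26)=2436, p(27)=3010, p(28)=3718, p(29)=4565, p(30)=5604, p(31)=6842, p(32)=8349, p(33)=10143, p(34)=12310, p(35)=14883, p(36)=17977, p(37)=21637, p(38)=26015, p(39)=31185, p(40)=37338, p(41)=44583, p(42)=53174, p(43)=63261, p(44)=75175, p(45)=89134, p(46)=105558, p(47)=124754, p(48)=147273, p(49)=173525, p(50)=204226, p(51)=239943, p(52)=281589, p(53)=329931, p(54)=386155, p(55)=451276, p(56)=526823, p(57)=614154, p(58)=715220, p(59)=831820, p(60)=966467, p(61)=1121505, p(62)=1300156, p(63)=1505499, p(64)=1741630, p(65)=2012558, p(66)=2323520, p(67)=2679689, p(68)=3087735, p(69)=3554345, p(70)=4087968, p(71)=4697205, p(72)=5392783, p(73)=6185689, p(74)=7089500, p(75)=8118264, p(76)=9289091, p(77)=10619863, p(78)=12132164, p(79)=13848650, p(80)=15796476, p(81)=18004327, p(82)=20506255, p(83)=23338469, p(84)=26543660, p(85)=30167357, p(86)=34262962, p(87)=38887673, p(88)=44108109, p(89)=49995925, p(90)=56634173, p(91)=64112359, p(92)=72533807, p(93)=82010177, p(94)=92669720, p(95)=104651419, p(96)=118114304, p(97)=133230930, p(98)=150198136, p(99)=169229875, p(100)=190569292, p(101)=214481126, p(102)=241265379, p(103)=271248950, p(104)=304801365, p(105)=342325709, p(106)=384276336, p(107)=431149389, p(108)=483502844, p(109)=541946240, p(110)=607163746, p(111)=679903203, p(112)=761002156, p(113)=851376628, p(114)=952050665, p(115)=1064144451, p(116)=1188908248, p(117)=1327710076, p(118)=1482074143, p(119)=1653668665, p(120)=1844349560, p(121)=2056148051, p(122)=2291320912, p(123)=2552338241, p(124)=2841940500, p(125)=3163127352, p(126)=3519222692, p(127)=3913864295, p(128)=4351078600, p(129)=4835271870, p(130)=5371315400, p(131)=5964539504, p(132)=6620830889, p(133)=7346629512, p(134)=8149040695, p(135)=9035836076, p(136)=10015581680, p(137)=11097645016, p(138)=12292341831, p(139)=13610949895, p(140)=15065878135, p(141)=16670689208, p(142)=18440293320, p(143)=20390982757, p(144)=22540654445, p(145)=24908858009, p(146)=27517052599, p(147)=30388671978, p(148)=33549419497.
Final step: p(149) = p(148) + p(147) - p(144) - p(142) + p(137) + p(134) - p(127) - p(123) + p(114) + p(109) - p(98) - p(92) + p(79) + p(72) - p(57) - p(49) + p(32) + p(23) - p(4)
= 33549419497 + 30388671978 - 22540654445 - 18440293320 + 11097645016 + 8149040695 - 3913864295 - 2552338241 + 952050665 + 541946240 - 150198136 - 72533807 + 13848650 + 5392783 - 614154 - 173525 + 8349 + 1255 - 5
= 37027355200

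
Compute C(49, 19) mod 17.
6

Using Lucas' theorem:
Write n=49 and k=19 in base 17:
n in base 17: [2, 15]
k in base 17: [1, 2]
C(49,19) mod 17 = ∏ C(n_i, k_i) mod 17
Digit binomials (mod 17): C(2,1) = 2; C(15,2) = 105 ≡ 3
Product: 2 × 3 = 6 ≡ 6 (mod 17)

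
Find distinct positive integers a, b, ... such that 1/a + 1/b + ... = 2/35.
1/18 + 1/630

Greedy algorithm:
2/35: ceiling(35/2) = 18, use 1/18
1/630: ceiling(630/1) = 630, use 1/630
Result: 2/35 = 1/18 + 1/630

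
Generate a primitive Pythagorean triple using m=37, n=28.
(585, 2072, 2153)

Euclid's formula: a = m² - n², b = 2mn, c = m² + n²
m = 37, n = 28
a = 37² - 28² = 1369 - 784 = 585
b = 2 × 37 × 28 = 2072
c = 37² + 28² = 1369 + 784 = 2153
Verification: 585² + 2072² = 342225 + 4293184 = 4635409 = 2153² ✓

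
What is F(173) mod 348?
5

Matrix identity: Q^n = [[F_(n+1), F_n], [F_n, F_(n-1)]] with Q = [[1,1],[1,0]].
n = 173 = 10101101₂. Square-and-multiply, entries mod 348:
Q^1 = [[1,1],[1,0]]
Q^2 = (Q^1)² = [[2,1],[1,1]]
Q^5 = (Q^2)²·Q = [[8,5],[5,3]]
Q^10 = (Q^5)² = [[89,55],[55,34]]
Q^21 = (Q^10)²·Q = [[311,158],[158,153]]
Q^43 = (Q^21)²·Q = [[117,233],[233,232]]
Q^86 = (Q^43)² = [[118,233],[233,233]]
Q^173 = (Q^86)²·Q = [[8,5],[5,3]]
F_173 mod 348 = Q^173[0][1] = 5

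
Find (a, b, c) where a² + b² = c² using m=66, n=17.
(4067, 2244, 4645)

Euclid's formula: a = m² - n², b = 2mn, c = m² + n²
m = 66, n = 17
a = 66² - 17² = 4356 - 289 = 4067
b = 2 × 66 × 17 = 2244
c = 66² + 17² = 4356 + 289 = 4645
Verification: 4067² + 2244² = 16540489 + 5035536 = 21576025 = 4645² ✓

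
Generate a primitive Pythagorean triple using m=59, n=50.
(981, 5900, 5981)

Euclid's formula: a = m² - n², b = 2mn, c = m² + n²
m = 59, n = 50
a = 59² - 50² = 3481 - 2500 = 981
b = 2 × 59 × 50 = 5900
c = 59² + 50² = 3481 + 2500 = 5981
Verification: 981² + 5900² = 962361 + 34810000 = 35772361 = 5981² ✓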